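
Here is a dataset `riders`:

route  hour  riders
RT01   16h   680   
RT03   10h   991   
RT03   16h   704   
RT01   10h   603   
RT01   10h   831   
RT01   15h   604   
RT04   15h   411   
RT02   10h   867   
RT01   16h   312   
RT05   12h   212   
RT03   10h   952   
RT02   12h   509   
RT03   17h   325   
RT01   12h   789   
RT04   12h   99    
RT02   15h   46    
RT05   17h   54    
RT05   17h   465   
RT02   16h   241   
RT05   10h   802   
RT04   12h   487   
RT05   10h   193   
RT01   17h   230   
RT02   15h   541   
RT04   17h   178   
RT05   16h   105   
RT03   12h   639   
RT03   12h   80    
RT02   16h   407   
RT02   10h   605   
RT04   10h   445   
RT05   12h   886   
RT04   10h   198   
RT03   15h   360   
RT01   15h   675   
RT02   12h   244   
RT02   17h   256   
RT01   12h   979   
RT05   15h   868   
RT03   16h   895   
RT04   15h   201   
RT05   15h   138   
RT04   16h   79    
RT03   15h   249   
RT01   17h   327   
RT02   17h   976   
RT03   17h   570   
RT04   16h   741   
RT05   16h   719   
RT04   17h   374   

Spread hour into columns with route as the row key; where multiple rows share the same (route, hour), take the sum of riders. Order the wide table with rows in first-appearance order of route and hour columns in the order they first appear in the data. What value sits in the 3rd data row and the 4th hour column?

With rows in first-appearance order of route, row 3 is route=RT04. hour columns in first-appearance order: 16h, 10h, 15h, 12h, 17h; column 4 is 12h.
Long rows with route=RT04, hour=12h: 99 + 487 = 586.

586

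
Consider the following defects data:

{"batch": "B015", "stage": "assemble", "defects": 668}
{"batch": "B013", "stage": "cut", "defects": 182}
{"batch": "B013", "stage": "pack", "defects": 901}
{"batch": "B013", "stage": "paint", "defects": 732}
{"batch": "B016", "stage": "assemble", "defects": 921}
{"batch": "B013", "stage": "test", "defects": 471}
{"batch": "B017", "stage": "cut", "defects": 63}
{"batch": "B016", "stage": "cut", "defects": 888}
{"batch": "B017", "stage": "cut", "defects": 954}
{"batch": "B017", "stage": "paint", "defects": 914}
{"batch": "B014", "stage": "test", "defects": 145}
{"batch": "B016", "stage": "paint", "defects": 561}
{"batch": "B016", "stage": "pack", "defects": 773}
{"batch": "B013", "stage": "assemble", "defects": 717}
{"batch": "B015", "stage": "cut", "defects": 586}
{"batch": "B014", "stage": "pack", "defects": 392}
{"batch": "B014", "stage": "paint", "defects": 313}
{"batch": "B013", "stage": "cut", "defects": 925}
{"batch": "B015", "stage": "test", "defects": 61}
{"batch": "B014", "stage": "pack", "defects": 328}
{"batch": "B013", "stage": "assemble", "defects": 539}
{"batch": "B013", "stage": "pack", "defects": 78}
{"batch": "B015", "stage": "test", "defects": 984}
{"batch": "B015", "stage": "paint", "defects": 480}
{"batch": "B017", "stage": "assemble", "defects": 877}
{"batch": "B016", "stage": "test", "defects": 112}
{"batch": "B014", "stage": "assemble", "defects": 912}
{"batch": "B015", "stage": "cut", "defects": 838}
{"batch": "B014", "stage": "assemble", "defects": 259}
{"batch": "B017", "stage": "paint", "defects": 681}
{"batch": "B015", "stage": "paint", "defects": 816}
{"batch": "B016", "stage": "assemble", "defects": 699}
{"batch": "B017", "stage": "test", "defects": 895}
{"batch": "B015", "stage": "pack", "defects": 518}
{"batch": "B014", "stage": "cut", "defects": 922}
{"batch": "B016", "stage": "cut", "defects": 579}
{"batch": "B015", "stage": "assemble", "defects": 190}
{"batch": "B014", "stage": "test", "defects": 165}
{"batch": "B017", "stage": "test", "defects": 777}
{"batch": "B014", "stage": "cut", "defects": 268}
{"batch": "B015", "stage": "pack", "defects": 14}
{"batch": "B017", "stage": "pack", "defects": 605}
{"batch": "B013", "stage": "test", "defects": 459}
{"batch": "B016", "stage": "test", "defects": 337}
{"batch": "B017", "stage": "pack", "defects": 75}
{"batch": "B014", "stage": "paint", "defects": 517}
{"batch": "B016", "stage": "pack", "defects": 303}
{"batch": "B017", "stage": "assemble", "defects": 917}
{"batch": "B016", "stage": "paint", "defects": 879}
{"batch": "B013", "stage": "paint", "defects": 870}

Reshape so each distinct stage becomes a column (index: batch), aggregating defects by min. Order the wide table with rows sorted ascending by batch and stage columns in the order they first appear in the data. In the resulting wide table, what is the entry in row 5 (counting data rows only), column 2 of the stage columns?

With rows sorted ascending by batch, row 5 is batch=B017. stage columns in first-appearance order: assemble, cut, pack, paint, test; column 2 is cut.
Long rows with batch=B017, stage=cut: min(63, 954) = 63.

63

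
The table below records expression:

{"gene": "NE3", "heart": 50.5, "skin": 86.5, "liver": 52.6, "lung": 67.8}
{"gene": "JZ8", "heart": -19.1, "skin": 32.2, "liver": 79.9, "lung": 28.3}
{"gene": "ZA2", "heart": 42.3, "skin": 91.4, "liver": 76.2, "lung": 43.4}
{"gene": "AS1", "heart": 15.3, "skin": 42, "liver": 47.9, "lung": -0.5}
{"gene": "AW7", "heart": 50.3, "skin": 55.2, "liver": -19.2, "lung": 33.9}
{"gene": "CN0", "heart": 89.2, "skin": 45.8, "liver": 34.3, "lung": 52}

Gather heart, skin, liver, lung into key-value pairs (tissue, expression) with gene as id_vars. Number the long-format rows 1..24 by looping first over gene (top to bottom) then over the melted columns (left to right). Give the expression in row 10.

24 rows total (6 × 4). Row 10: index ⌊(10-1)/4⌋ = 2 into gene → ZA2; (10-1) mod 4 = 1 into the melted columns → skin.
So row 10 is (ZA2, skin, 91.4); expression = 91.4.

91.4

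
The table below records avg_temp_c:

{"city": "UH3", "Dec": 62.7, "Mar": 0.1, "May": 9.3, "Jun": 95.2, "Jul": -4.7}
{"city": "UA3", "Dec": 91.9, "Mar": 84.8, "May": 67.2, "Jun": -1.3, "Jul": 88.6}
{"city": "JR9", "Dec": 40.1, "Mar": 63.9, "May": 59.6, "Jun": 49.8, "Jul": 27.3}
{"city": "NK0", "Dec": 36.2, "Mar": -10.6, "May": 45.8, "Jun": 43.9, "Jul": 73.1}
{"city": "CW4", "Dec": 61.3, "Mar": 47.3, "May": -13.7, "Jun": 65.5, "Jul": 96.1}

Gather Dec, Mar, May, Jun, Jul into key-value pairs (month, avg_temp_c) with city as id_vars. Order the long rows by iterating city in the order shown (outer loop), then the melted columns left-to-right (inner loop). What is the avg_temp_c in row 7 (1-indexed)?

84.8

25 rows total (5 × 5). Row 7: index ⌊(7-1)/5⌋ = 1 into city → UA3; (7-1) mod 5 = 1 into the melted columns → Mar.
So row 7 is (UA3, Mar, 84.8); avg_temp_c = 84.8.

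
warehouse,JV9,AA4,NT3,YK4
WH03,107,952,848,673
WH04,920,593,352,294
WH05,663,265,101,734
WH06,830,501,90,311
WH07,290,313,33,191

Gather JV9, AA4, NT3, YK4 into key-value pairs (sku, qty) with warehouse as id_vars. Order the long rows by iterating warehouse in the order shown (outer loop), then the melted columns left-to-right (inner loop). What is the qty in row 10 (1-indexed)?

20 rows total (5 × 4). Row 10: index ⌊(10-1)/4⌋ = 2 into warehouse → WH05; (10-1) mod 4 = 1 into the melted columns → AA4.
So row 10 is (WH05, AA4, 265); qty = 265.

265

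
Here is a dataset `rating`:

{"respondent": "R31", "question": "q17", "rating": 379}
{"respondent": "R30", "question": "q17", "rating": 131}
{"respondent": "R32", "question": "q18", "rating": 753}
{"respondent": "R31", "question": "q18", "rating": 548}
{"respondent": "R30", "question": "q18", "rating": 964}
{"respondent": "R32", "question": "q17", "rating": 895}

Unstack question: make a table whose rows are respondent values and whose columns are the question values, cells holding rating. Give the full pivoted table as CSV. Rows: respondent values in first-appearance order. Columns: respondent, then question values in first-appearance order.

Columns: respondent plus the 2 distinct question values (q17, q18).
For example, row R31 column q17 takes rating=379 from the long row (R31, q17).

respondent,q17,q18
R31,379,548
R30,131,964
R32,895,753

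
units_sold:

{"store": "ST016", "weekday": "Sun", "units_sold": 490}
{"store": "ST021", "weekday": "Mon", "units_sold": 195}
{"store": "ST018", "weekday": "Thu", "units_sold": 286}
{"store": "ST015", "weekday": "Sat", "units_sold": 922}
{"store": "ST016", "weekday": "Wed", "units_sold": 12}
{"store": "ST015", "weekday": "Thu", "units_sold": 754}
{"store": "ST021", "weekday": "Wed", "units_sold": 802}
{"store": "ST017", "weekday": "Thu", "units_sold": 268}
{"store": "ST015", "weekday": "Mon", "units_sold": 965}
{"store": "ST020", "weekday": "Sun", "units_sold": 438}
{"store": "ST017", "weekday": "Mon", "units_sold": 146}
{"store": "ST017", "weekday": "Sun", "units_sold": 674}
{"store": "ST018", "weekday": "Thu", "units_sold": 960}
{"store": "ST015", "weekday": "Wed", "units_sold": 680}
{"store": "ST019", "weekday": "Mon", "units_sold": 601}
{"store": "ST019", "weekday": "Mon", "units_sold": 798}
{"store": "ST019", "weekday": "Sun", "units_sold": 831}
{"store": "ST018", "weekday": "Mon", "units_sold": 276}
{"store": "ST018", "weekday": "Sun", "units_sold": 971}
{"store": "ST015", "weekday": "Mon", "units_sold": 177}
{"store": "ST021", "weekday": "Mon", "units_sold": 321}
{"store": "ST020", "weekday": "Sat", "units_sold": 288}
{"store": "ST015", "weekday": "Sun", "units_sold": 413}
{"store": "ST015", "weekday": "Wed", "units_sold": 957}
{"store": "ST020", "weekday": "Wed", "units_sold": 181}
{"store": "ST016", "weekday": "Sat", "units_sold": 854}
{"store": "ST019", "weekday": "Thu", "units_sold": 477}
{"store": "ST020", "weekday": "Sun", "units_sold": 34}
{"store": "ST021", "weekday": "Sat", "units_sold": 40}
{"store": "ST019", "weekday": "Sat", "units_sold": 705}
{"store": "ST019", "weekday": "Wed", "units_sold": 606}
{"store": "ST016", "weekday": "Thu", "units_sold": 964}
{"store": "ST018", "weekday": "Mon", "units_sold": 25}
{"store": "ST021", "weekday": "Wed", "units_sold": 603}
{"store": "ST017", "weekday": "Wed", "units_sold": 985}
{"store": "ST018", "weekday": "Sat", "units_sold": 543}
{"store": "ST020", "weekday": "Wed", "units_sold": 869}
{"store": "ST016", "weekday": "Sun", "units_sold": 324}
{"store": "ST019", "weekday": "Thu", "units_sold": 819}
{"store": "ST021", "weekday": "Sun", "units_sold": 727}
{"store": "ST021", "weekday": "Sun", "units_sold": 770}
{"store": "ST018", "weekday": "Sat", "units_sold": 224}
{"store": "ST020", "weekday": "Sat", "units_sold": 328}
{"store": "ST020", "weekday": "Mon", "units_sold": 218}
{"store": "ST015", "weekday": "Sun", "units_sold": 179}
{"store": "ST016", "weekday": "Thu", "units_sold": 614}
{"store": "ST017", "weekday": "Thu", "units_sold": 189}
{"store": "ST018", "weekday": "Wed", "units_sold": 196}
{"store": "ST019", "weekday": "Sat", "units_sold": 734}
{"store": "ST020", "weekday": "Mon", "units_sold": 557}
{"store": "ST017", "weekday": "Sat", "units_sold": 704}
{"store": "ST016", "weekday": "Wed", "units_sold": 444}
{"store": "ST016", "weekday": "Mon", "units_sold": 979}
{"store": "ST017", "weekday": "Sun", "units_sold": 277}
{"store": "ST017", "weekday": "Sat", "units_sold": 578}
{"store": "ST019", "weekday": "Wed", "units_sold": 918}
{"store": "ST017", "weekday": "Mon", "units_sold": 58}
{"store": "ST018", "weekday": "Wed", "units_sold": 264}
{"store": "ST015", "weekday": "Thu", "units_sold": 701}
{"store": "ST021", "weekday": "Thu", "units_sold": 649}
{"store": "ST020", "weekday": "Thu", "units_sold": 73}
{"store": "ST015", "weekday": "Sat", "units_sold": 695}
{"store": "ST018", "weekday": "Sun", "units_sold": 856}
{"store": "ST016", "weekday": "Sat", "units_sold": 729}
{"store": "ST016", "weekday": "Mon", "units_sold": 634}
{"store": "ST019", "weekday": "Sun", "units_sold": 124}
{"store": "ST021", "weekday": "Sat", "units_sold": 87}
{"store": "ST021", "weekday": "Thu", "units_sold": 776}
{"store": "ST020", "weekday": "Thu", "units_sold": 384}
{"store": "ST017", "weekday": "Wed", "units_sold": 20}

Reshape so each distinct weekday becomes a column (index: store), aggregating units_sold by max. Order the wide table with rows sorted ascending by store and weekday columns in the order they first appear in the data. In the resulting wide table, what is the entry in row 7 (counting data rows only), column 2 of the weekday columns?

321

With rows sorted ascending by store, row 7 is store=ST021. weekday columns in first-appearance order: Sun, Mon, Thu, Sat, Wed; column 2 is Mon.
Long rows with store=ST021, weekday=Mon: max(195, 321) = 321.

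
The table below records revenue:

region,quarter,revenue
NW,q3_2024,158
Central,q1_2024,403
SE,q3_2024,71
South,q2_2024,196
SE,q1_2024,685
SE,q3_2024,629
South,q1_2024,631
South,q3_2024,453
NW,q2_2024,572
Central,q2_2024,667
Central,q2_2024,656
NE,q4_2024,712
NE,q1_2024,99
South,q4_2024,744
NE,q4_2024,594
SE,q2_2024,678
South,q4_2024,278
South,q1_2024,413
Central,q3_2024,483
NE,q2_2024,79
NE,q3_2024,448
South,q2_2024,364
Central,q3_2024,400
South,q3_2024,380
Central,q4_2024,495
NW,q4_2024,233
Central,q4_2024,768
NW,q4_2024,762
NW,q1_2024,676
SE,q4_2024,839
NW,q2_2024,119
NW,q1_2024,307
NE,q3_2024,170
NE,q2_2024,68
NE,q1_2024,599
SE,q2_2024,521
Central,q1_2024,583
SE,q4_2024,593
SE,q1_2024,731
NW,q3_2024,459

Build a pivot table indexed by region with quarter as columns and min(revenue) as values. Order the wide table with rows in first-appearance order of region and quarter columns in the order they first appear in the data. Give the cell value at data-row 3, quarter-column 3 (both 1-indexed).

With rows in first-appearance order of region, row 3 is region=SE. quarter columns in first-appearance order: q3_2024, q1_2024, q2_2024, q4_2024; column 3 is q2_2024.
Long rows with region=SE, quarter=q2_2024: min(678, 521) = 521.

521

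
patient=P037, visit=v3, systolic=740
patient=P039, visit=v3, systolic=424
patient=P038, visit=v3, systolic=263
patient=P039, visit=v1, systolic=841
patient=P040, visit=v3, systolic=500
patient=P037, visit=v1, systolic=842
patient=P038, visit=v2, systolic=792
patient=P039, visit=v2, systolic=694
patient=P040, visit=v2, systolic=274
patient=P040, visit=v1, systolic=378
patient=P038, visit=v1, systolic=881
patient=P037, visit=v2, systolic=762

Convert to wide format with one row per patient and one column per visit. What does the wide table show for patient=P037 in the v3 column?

Wide layout: rows indexed by patient, columns are the 3 distinct visit values (v3, v1, v2).
Cell (patient=P037, visit=v3) draws from the long row where patient=P037 and visit=v3, which has systolic=740.

740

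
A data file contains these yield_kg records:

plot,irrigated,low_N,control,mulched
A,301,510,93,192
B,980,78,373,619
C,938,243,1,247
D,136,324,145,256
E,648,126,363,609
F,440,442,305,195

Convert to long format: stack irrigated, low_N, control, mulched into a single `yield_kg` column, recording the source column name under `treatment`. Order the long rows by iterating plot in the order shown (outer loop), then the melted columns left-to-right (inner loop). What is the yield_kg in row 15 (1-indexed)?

145

24 rows total (6 × 4). Row 15: index ⌊(15-1)/4⌋ = 3 into plot → D; (15-1) mod 4 = 2 into the melted columns → control.
So row 15 is (D, control, 145); yield_kg = 145.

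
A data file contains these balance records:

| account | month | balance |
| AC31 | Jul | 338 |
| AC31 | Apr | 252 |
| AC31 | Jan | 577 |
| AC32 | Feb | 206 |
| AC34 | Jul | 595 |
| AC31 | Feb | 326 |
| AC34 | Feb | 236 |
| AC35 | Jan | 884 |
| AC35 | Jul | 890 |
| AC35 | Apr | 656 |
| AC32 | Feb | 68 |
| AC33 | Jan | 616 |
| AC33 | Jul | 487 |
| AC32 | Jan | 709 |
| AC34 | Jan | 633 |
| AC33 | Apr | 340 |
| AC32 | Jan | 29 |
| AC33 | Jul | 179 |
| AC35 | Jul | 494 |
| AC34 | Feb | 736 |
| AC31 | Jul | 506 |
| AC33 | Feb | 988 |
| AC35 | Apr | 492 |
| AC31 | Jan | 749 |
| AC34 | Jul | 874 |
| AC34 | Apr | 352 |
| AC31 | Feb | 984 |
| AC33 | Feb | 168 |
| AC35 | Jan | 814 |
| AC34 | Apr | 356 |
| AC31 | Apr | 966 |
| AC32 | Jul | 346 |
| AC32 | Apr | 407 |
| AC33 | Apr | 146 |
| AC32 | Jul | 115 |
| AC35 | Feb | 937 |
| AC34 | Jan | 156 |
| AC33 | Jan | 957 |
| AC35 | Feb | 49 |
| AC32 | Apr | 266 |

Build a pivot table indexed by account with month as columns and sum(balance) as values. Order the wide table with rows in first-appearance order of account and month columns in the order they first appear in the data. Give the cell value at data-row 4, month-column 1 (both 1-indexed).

With rows in first-appearance order of account, row 4 is account=AC35. month columns in first-appearance order: Jul, Apr, Jan, Feb; column 1 is Jul.
Long rows with account=AC35, month=Jul: 890 + 494 = 1384.

1384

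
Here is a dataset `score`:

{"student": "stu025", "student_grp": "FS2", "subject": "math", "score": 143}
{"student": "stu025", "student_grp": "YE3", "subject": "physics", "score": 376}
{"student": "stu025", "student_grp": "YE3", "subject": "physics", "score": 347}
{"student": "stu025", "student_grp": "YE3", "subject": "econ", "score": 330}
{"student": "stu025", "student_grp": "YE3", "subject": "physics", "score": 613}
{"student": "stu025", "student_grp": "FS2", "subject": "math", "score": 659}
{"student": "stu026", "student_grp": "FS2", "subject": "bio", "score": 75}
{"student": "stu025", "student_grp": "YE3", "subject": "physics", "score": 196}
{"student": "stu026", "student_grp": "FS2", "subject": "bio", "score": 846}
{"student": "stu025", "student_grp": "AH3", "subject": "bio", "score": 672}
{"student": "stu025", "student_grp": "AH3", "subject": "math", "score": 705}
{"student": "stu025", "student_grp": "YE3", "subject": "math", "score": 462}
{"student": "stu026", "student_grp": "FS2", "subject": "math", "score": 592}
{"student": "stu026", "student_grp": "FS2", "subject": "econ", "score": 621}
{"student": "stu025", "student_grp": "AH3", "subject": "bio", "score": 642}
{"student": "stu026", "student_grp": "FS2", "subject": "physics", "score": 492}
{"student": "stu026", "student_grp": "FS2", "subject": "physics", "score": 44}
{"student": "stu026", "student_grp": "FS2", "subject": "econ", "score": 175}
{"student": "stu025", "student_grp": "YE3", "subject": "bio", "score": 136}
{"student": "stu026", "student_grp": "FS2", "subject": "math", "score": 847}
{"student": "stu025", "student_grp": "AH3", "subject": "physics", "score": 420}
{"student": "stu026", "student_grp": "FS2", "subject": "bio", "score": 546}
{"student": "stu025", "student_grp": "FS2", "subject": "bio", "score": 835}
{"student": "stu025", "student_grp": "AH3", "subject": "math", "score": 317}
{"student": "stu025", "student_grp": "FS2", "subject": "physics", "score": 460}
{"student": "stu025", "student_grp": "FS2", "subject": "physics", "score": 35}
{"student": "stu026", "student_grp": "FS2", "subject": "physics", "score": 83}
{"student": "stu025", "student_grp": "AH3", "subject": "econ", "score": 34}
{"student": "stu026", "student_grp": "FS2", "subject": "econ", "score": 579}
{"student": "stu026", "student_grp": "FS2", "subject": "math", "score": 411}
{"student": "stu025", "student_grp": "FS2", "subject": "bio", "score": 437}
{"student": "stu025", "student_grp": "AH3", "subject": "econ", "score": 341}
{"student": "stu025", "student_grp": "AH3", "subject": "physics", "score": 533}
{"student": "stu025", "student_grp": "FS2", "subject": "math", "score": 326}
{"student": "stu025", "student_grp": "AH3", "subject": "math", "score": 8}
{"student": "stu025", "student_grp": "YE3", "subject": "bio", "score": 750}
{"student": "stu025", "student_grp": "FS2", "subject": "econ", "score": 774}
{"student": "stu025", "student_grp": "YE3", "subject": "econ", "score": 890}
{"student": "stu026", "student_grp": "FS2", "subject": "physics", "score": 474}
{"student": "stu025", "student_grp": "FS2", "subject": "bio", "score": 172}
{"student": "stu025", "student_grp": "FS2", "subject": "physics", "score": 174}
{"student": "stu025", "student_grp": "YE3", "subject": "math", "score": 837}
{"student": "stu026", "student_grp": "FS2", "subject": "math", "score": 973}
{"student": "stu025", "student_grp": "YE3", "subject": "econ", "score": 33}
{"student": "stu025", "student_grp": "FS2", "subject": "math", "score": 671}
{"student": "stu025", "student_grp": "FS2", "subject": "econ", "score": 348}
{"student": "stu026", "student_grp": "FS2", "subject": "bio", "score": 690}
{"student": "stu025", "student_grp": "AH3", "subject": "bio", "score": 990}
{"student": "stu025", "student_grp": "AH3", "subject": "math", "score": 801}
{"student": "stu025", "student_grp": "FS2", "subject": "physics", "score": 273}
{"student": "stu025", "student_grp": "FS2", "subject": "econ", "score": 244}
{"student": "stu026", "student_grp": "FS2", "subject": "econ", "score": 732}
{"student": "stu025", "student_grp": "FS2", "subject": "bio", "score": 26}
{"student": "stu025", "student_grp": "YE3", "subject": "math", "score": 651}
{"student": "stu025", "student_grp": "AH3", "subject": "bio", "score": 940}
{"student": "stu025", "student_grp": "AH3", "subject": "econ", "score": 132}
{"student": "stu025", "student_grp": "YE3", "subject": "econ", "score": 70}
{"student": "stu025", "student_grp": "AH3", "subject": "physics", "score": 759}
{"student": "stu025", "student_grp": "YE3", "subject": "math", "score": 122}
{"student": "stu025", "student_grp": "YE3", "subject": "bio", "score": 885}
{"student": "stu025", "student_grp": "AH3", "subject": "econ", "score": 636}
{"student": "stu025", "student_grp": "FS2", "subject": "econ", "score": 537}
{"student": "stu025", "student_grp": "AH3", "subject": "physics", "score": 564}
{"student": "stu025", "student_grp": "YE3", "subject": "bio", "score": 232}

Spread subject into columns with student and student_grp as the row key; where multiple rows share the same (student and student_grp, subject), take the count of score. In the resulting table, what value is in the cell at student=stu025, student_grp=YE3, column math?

4

Rows with student=stu025, student_grp=YE3 and subject=math: score values are 462, 837, 651, 122.
4 rows match — count = 4.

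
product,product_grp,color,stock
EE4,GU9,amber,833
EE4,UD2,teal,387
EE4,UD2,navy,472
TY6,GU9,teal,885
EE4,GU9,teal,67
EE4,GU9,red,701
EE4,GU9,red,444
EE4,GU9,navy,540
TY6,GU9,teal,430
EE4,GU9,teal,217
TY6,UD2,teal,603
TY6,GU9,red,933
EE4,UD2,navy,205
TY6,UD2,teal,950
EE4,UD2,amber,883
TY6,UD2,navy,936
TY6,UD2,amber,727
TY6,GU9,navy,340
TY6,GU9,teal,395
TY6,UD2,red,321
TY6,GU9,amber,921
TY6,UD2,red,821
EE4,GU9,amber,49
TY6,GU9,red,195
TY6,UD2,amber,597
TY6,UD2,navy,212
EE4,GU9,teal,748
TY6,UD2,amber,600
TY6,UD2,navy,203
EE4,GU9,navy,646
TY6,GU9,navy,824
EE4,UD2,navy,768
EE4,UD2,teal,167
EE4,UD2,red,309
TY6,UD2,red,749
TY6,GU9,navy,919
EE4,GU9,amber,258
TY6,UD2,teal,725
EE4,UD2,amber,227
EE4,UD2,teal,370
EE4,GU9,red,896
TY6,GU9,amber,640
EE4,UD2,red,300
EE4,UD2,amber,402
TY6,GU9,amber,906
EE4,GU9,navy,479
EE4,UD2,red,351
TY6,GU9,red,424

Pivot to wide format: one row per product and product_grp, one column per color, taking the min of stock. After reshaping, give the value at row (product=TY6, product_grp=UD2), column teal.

Rows with product=TY6, product_grp=UD2 and color=teal: stock values are 603, 950, 725.
min(603, 950, 725) = 603.

603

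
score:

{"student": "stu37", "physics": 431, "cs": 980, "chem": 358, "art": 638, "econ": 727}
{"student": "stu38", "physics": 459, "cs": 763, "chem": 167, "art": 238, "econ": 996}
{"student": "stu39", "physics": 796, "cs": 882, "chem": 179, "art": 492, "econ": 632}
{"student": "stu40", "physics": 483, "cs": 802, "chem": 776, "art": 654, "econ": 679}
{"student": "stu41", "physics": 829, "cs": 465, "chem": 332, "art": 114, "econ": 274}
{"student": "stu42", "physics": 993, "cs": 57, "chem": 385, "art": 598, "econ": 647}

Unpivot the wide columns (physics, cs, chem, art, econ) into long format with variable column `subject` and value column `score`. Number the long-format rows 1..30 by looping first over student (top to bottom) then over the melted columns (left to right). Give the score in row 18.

30 rows total (6 × 5). Row 18: index ⌊(18-1)/5⌋ = 3 into student → stu40; (18-1) mod 5 = 2 into the melted columns → chem.
So row 18 is (stu40, chem, 776); score = 776.

776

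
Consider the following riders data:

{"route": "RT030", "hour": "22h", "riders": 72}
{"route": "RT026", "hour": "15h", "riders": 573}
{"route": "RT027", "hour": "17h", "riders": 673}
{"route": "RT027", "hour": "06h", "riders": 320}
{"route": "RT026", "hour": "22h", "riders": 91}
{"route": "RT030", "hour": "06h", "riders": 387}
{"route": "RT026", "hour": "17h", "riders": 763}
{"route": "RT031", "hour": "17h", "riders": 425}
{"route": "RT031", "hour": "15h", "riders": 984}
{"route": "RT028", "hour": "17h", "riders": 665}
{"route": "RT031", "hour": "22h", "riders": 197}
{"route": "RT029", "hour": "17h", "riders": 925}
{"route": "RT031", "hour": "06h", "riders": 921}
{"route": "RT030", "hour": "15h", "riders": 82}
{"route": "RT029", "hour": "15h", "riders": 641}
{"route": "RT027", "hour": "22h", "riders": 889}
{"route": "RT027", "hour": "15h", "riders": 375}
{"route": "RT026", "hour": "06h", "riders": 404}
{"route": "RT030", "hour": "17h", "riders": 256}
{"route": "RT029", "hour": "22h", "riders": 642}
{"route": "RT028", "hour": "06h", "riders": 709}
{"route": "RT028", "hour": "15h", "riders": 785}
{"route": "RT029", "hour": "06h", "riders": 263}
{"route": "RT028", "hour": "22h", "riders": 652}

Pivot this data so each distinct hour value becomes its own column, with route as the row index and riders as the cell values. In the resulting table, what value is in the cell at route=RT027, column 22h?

889

Wide layout: rows indexed by route, columns are the 4 distinct hour values (22h, 15h, 17h, 06h).
Cell (route=RT027, hour=22h) draws from the long row where route=RT027 and hour=22h, which has riders=889.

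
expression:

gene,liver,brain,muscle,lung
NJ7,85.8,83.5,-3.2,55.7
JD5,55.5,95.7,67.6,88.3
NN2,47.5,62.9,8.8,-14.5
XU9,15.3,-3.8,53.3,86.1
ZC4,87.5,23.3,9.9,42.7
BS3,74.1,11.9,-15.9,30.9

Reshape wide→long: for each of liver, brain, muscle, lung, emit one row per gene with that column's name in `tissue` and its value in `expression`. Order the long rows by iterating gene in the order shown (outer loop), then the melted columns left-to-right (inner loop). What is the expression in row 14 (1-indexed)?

-3.8

24 rows total (6 × 4). Row 14: index ⌊(14-1)/4⌋ = 3 into gene → XU9; (14-1) mod 4 = 1 into the melted columns → brain.
So row 14 is (XU9, brain, -3.8); expression = -3.8.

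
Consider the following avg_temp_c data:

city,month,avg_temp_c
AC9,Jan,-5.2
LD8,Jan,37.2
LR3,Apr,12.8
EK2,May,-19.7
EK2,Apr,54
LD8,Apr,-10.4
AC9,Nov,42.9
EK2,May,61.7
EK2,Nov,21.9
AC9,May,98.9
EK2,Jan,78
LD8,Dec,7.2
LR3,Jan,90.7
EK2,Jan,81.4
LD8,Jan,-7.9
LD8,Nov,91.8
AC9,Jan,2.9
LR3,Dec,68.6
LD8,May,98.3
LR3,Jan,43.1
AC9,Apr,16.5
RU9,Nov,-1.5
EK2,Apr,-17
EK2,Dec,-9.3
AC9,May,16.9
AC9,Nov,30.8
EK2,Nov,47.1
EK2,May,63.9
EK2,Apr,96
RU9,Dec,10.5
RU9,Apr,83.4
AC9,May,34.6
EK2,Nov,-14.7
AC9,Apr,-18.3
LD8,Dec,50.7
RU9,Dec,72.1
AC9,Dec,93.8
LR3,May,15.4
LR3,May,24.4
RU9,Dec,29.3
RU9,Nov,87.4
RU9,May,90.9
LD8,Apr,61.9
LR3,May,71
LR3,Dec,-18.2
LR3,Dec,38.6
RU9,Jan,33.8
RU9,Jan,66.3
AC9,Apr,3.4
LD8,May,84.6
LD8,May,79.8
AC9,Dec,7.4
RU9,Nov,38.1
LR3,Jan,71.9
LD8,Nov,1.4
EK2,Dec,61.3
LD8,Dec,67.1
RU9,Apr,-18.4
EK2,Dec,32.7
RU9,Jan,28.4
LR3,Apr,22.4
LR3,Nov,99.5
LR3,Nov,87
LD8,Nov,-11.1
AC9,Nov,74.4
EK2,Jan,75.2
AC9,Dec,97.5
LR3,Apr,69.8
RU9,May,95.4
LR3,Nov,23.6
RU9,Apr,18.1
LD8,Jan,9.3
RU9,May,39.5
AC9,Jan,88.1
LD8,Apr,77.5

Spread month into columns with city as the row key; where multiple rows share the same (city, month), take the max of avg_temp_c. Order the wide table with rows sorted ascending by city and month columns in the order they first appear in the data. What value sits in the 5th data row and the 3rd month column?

With rows sorted ascending by city, row 5 is city=RU9. month columns in first-appearance order: Jan, Apr, May, Nov, Dec; column 3 is May.
Long rows with city=RU9, month=May: max(90.9, 95.4, 39.5) = 95.4.

95.4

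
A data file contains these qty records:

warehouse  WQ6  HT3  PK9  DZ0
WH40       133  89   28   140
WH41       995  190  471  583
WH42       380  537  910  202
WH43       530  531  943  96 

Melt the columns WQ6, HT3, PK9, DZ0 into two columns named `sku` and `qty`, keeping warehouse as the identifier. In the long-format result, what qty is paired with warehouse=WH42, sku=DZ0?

202

Unpivoting turns each (warehouse, wide-column) pair into one long row.
The wide cell at row WH42, column DZ0 holds 202, so the long row (WH42, DZ0) has qty=202.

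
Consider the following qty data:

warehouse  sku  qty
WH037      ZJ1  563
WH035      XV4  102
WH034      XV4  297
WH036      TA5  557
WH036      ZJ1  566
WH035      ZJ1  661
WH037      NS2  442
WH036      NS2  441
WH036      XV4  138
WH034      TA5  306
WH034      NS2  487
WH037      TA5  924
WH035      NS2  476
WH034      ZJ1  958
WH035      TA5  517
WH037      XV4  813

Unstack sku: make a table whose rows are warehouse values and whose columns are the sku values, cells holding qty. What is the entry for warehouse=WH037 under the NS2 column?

442

Wide layout: rows indexed by warehouse, columns are the 4 distinct sku values (ZJ1, XV4, TA5, NS2).
Cell (warehouse=WH037, sku=NS2) draws from the long row where warehouse=WH037 and sku=NS2, which has qty=442.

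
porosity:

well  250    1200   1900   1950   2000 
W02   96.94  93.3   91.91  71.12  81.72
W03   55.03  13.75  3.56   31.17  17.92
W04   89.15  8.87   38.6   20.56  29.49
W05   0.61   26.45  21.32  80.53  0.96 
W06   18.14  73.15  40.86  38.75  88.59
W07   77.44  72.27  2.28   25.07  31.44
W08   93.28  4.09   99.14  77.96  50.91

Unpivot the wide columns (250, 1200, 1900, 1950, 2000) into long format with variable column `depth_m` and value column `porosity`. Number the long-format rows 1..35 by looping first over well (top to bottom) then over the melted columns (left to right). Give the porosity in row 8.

3.56

35 rows total (7 × 5). Row 8: index ⌊(8-1)/5⌋ = 1 into well → W03; (8-1) mod 5 = 2 into the melted columns → 1900.
So row 8 is (W03, 1900, 3.56); porosity = 3.56.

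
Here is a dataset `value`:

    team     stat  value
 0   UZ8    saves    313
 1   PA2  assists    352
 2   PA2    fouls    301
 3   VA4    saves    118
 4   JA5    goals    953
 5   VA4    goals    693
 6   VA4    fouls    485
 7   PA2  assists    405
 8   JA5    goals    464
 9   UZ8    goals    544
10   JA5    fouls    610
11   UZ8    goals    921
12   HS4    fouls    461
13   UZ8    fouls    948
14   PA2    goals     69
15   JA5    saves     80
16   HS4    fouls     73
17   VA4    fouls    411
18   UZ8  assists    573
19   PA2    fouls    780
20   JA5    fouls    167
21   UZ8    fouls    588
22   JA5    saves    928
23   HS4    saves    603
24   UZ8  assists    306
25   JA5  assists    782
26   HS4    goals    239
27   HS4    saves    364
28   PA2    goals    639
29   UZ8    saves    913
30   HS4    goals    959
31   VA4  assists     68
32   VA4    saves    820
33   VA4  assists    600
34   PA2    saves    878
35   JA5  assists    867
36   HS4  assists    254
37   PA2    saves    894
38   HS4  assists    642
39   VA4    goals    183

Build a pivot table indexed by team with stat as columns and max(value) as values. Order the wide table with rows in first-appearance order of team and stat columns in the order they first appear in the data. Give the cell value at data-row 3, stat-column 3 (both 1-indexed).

485

With rows in first-appearance order of team, row 3 is team=VA4. stat columns in first-appearance order: saves, assists, fouls, goals; column 3 is fouls.
Long rows with team=VA4, stat=fouls: max(485, 411) = 485.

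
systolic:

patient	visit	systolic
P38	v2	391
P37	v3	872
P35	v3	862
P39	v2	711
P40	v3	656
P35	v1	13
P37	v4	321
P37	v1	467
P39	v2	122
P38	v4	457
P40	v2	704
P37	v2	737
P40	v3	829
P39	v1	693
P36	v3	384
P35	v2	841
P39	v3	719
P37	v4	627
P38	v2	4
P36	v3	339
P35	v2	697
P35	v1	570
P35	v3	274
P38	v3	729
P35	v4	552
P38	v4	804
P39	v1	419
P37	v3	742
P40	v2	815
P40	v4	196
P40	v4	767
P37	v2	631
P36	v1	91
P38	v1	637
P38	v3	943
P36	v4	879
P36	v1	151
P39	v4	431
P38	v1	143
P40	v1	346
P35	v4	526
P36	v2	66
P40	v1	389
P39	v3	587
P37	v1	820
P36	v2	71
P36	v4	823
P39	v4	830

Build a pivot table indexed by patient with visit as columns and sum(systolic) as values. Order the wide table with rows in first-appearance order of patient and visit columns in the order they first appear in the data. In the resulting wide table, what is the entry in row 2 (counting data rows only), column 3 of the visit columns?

1287

With rows in first-appearance order of patient, row 2 is patient=P37. visit columns in first-appearance order: v2, v3, v1, v4; column 3 is v1.
Long rows with patient=P37, visit=v1: 467 + 820 = 1287.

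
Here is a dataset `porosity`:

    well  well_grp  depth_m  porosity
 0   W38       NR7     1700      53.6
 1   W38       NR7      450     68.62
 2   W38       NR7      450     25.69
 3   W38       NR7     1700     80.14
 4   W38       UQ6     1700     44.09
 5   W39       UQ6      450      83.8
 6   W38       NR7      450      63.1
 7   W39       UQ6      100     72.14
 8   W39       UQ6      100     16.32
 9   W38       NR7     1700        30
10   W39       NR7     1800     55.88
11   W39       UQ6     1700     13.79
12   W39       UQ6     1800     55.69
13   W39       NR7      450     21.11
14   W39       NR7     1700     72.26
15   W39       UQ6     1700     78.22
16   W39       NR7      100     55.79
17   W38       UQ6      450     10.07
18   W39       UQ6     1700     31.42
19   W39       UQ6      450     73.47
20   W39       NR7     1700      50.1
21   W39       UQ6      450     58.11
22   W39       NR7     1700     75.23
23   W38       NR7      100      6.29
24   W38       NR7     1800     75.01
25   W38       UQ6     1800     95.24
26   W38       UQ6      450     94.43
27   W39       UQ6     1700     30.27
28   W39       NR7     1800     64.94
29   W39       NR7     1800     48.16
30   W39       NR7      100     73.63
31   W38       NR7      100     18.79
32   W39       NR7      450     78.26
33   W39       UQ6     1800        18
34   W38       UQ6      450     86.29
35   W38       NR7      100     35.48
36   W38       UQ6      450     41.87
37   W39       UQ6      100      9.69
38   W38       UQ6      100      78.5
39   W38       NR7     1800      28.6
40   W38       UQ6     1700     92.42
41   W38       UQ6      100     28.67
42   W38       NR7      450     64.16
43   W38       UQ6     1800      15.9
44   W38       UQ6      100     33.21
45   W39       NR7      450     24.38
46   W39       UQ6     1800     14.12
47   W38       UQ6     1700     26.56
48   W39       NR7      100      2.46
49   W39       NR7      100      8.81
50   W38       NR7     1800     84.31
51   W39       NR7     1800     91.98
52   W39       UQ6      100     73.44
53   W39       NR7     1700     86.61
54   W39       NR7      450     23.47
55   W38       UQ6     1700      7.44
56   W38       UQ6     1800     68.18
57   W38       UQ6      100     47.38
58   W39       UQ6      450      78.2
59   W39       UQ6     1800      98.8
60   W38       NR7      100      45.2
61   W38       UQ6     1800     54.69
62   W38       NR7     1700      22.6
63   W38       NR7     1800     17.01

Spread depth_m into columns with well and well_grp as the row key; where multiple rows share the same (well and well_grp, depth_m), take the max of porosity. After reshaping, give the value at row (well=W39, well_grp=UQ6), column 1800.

Rows with well=W39, well_grp=UQ6 and depth_m=1800: porosity values are 55.69, 18, 14.12, 98.8.
max(55.69, 18, 14.12, 98.8) = 98.8.

98.8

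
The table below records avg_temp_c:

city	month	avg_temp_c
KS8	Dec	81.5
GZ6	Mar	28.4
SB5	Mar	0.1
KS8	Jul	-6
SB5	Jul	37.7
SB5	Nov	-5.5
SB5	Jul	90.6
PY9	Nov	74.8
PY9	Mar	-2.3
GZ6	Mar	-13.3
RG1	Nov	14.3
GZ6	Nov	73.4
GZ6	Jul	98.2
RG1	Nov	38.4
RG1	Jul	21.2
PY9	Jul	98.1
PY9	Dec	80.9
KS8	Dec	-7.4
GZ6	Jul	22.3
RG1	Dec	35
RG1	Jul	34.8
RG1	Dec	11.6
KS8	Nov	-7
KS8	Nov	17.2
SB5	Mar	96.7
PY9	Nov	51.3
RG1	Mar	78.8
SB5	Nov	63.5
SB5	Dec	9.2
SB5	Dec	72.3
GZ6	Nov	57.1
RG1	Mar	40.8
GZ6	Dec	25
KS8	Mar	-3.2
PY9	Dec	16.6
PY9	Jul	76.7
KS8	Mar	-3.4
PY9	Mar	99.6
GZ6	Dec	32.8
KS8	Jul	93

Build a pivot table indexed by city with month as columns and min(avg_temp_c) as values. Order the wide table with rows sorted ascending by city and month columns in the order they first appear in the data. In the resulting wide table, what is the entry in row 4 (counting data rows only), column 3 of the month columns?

With rows sorted ascending by city, row 4 is city=RG1. month columns in first-appearance order: Dec, Mar, Jul, Nov; column 3 is Jul.
Long rows with city=RG1, month=Jul: min(21.2, 34.8) = 21.2.

21.2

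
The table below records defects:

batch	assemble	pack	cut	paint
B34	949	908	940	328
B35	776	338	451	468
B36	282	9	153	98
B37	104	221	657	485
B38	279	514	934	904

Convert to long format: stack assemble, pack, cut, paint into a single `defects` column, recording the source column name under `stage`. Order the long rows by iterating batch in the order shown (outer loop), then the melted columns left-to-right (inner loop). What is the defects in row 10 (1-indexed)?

20 rows total (5 × 4). Row 10: index ⌊(10-1)/4⌋ = 2 into batch → B36; (10-1) mod 4 = 1 into the melted columns → pack.
So row 10 is (B36, pack, 9); defects = 9.

9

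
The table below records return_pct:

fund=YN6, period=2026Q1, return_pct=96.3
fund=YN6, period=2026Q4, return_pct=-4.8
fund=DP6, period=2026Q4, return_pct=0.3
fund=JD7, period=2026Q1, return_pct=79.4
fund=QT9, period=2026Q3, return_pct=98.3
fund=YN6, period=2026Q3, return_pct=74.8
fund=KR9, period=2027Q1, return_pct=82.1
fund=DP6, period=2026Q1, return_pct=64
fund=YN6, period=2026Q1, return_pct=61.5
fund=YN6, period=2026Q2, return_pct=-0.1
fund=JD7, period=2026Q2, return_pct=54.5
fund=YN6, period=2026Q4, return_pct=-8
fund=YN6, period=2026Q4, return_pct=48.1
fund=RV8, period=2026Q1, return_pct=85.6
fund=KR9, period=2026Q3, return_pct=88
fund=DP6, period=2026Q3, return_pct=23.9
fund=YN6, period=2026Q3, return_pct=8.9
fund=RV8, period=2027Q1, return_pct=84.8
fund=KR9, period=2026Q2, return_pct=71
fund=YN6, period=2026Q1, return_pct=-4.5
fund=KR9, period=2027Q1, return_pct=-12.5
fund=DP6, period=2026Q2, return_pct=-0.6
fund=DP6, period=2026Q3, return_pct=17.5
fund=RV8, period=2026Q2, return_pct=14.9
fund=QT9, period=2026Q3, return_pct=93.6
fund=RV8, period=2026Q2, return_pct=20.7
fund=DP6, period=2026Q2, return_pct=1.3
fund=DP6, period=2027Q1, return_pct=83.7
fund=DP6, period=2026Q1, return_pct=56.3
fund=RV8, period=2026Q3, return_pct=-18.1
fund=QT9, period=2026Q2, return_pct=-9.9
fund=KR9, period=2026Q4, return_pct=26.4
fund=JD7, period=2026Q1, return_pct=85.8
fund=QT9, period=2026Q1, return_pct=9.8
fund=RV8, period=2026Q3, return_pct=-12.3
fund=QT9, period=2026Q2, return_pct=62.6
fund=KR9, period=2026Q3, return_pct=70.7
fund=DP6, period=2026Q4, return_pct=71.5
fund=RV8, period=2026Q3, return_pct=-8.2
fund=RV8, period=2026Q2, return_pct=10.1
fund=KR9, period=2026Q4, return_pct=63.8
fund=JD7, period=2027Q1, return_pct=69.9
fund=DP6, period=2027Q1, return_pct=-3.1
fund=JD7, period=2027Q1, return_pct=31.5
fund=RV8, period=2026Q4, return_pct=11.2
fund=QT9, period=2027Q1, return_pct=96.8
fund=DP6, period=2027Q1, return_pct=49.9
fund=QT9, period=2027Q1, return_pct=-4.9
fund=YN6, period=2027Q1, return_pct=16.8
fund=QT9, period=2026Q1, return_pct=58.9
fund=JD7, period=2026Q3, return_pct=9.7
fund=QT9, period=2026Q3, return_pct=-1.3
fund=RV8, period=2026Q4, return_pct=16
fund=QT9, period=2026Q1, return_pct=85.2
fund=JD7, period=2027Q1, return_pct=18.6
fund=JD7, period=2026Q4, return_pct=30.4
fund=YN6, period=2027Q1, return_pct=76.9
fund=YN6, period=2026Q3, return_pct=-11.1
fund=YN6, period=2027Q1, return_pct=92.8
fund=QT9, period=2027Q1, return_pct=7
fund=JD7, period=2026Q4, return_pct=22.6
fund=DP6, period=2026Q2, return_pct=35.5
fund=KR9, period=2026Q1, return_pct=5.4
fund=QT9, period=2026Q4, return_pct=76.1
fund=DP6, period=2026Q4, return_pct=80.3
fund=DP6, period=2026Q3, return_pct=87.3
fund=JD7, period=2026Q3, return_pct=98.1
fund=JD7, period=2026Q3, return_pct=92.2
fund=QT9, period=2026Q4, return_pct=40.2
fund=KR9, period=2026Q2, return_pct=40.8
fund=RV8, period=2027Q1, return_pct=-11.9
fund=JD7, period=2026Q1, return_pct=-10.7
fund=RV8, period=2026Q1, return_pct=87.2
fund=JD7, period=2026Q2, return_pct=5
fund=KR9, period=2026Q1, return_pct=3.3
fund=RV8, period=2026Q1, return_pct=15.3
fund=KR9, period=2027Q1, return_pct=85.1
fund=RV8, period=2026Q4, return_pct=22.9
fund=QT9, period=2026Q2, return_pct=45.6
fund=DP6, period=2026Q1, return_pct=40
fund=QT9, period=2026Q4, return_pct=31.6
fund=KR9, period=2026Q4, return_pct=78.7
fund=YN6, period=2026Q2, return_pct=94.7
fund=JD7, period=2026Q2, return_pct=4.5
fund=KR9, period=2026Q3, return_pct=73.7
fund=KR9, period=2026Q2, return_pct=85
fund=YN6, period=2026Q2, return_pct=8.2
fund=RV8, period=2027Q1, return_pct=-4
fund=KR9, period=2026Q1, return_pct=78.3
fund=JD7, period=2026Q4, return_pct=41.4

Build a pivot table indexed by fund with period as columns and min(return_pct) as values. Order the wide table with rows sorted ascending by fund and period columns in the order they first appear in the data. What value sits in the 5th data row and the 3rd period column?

-18.1

With rows sorted ascending by fund, row 5 is fund=RV8. period columns in first-appearance order: 2026Q1, 2026Q4, 2026Q3, 2027Q1, 2026Q2; column 3 is 2026Q3.
Long rows with fund=RV8, period=2026Q3: min(-18.1, -12.3, -8.2) = -18.1.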